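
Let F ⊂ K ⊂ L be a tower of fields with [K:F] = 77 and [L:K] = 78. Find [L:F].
[L:F] = 6006

The tower law says that for any tower of field extensions F ⊂ K ⊂ L with finite degrees, [L:F] = [L:K] · [K:F]. Here this gives [L:F] = 78 · 77 = 6006.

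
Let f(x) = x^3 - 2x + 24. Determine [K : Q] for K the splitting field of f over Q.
[K : Q] = 6

By the rational root test, any rational root of the monic integer polynomial f(x) = x^3 - 2x + 24 must be an integer dividing the constant term 24, i.e. one of ±{1, 2, 3, 4, 6, 8, 12, 24}. Evaluating: f(1) = 23, f(-1) = 25, f(2) = 28, f(-2) = 20, f(3) = 45, f(-3) = 3, f(4) = 80, f(-4) = -32, f(6) = 228, f(-6) = -180, f(8) = 520, f(-8) = -472, f(12) = 1728, f(-12) = -1680, f(24) = 13800, f(-24) = -13752; none is 0, so f has no rational root and is therefore irreducible over Q (a cubic with no linear factor over a field is irreducible). For an irreducible cubic, the Galois group is A_3 or S_3 according as the discriminant disc(f) = -4a^3 - 27b^2 = -4·(-2)^3 - 27·(24)^2 = -15520 is or is not a square in Q. Here disc(f) = -15520 is not a perfect square in Q, so the Galois group of f over Q is not contained in A_3 and must be all of S_3. The splitting field has degree |S_3| = 6 over Q, so [K : Q] = 6.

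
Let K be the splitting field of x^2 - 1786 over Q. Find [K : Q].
[K : Q] = 2

f(x) = x^2 - 1786 factors as (x - √1786)(x + √1786). The splitting field is K = Q(√1786). Since 1786 is squarefree and > 1, it is not a perfect square, so x^2 - 1786 is irreducible over Q and [Q(√1786) : Q] = 2. Hence [K : Q] = 2.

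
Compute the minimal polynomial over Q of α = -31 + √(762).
m_α(x) = x^2 + 62x + 199

From α + 31 = √(762), squaring gives (α + 31)^2 = 762, i.e. α^2 + 62α + 961 = 762, so α^2 + 62α + 199 = 0. The discriminant of x^2 + 62x + 199 is (62)^2 - 4·(199) = 3844 - 796 = 3048, and 4·(762) is not a perfect square in Q since 762 is squarefree and ≠ 1. Hence x^2 + 62x + 199 is irreducible over Q and is the minimal polynomial of α.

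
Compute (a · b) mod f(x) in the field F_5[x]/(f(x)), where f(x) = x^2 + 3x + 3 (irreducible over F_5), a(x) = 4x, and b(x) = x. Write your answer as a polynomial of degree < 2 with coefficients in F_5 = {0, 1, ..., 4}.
a · b ≡ 3x + 3 (mod f(x))

Multiply in F_5[x]: a(x)·b(x) = (4x)·(x) = 4x^2. This has degree ≥ 2, so divide by f(x) over F_5: 4x^2 = (4)·(x^2 + 3x + 3) + (3x + 3). Hence a·b ≡ 3x + 3 (mod f). (F_5[x]/(f) is a field with 5^2 = 25 elements since f is irreducible of degree 2.)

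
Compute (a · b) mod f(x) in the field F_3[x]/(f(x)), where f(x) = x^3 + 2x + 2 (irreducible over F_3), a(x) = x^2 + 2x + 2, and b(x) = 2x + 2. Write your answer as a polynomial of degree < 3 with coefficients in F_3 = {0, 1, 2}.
a · b ≡ x (mod f(x))

Multiply in F_3[x]: a(x)·b(x) = (x^2 + 2x + 2)·(2x + 2) = 2x^3 + 2x + 1. This has degree ≥ 3, so divide by f(x) over F_3: 2x^3 + 2x + 1 = (2)·(x^3 + 2x + 2) + (x). Hence a·b ≡ x (mod f). (F_3[x]/(f) is a field with 3^3 = 27 elements since f is irreducible of degree 3.)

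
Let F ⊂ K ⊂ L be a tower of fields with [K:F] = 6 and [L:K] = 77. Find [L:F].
[L:F] = 462

The tower law says that for any tower of field extensions F ⊂ K ⊂ L with finite degrees, [L:F] = [L:K] · [K:F]. Here this gives [L:F] = 77 · 6 = 462.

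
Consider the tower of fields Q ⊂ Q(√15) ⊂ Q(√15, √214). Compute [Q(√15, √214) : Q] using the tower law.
[Q(√15, √214) : Q] = 4

[Q(√15):Q] = 2 (min poly x^2 - 15, irreducible since 15 is squarefree > 1). For the top step, suppose √214 ∈ Q(√15), say √214 = c + d√15 with c, d ∈ Q. Squaring: 214 = c^2 + 15d^2 + 2cd√15. Since √15 ∉ Q this forces 2cd = 0. If d = 0 then √214 = c ∈ Q, contradicting 214 squarefree > 1. If c = 0 then 214 = 15d^2, so 15·214 = (15d)^2 is a perfect square in Q — but 15·214 = 3210 is not a perfect square (since 15 and 214 are distinct squarefree integers). Contradiction. Hence √214 ∉ Q(√15), so x^2 - 214 stays irreducible over Q(√15) and [Q(√15, √214) : Q(√15)] = 2. By the tower law, [Q(√15, √214) : Q] = 2 · 2 = 4.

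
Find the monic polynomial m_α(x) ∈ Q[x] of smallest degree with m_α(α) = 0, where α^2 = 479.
m_α(x) = x^2 - 479

α satisfies α^2 - 479 = 0, so x^2 - 479 annihilates α. Since d = 479 is squarefree and ≠ 1, it is not a perfect square in Q, so x^2 - 479 has no rational root and is therefore irreducible over Q (a degree-2 polynomial over a field is irreducible iff it has no root). Hence m_α(x) = x^2 - 479.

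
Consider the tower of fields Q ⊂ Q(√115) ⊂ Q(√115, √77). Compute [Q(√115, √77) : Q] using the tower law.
[Q(√115, √77) : Q] = 4

[Q(√115):Q] = 2 (min poly x^2 - 115, irreducible since 115 is squarefree > 1). For the top step, suppose √77 ∈ Q(√115), say √77 = c + d√115 with c, d ∈ Q. Squaring: 77 = c^2 + 115d^2 + 2cd√115. Since √115 ∉ Q this forces 2cd = 0. If d = 0 then √77 = c ∈ Q, contradicting 77 squarefree > 1. If c = 0 then 77 = 115d^2, so 115·77 = (115d)^2 is a perfect square in Q — but 115·77 = 8855 is not a perfect square (since 115 and 77 are distinct squarefree integers). Contradiction. Hence √77 ∉ Q(√115), so x^2 - 77 stays irreducible over Q(√115) and [Q(√115, √77) : Q(√115)] = 2. By the tower law, [Q(√115, √77) : Q] = 2 · 2 = 4.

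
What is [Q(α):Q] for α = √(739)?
[Q(α):Q] = 2

[Q(α):Q] equals the degree of the minimal polynomial of α. Here α^2 = 739 and x^2 - 739 is irreducible (d = 739 is squarefree, ≠ 1, hence not a square), so deg(m_α) = 2. Thus [Q(α):Q] = 2.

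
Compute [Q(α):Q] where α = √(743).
[Q(α):Q] = 2

[Q(α):Q] equals the degree of the minimal polynomial of α. Here α^2 = 743 and x^2 - 743 is irreducible (d = 743 is squarefree, ≠ 1, hence not a square), so deg(m_α) = 2. Thus [Q(α):Q] = 2.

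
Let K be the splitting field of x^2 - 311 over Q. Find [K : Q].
[K : Q] = 2

f(x) = x^2 - 311 factors as (x - √311)(x + √311). The splitting field is K = Q(√311). Since 311 is squarefree and > 1, it is not a perfect square, so x^2 - 311 is irreducible over Q and [Q(√311) : Q] = 2. Hence [K : Q] = 2.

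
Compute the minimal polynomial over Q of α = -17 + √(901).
m_α(x) = x^2 + 34x - 612

From α + 17 = √(901), squaring gives (α + 17)^2 = 901, i.e. α^2 + 34α + 289 = 901, so α^2 + 34α - 612 = 0. The discriminant of x^2 + 34x - 612 is (34)^2 - 4·(-612) = 1156 + 2448 = 3604, and 4·(901) is not a perfect square in Q since 901 is squarefree and ≠ 1. Hence x^2 + 34x - 612 is irreducible over Q and is the minimal polynomial of α.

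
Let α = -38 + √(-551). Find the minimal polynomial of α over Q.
m_α(x) = x^2 + 76x + 1995

From α + 38 = √(-551), squaring gives (α + 38)^2 = -551, i.e. α^2 + 76α + 1444 = -551, so α^2 + 76α + 1995 = 0. The discriminant of x^2 + 76x + 1995 is (76)^2 - 4·(1995) = 5776 - 7980 = -2204, and 4·(-551) is not a perfect square in Q since -551 is squarefree and ≠ 1. Hence x^2 + 76x + 1995 is irreducible over Q and is the minimal polynomial of α.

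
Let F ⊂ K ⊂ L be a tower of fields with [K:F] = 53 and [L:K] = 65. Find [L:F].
[L:F] = 3445

The tower law says that for any tower of field extensions F ⊂ K ⊂ L with finite degrees, [L:F] = [L:K] · [K:F]. Here this gives [L:F] = 65 · 53 = 3445.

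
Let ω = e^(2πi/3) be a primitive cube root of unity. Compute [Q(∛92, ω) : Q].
[Q(∛92, ω) : Q] = 6

[Q(∛92):Q] = 3 (min poly x^3 - 92, irreducible since 92 is not a perfect cube). [Q(ω):Q] = 2 (min poly x^2 + x + 1). Since Q(∛92) ⊂ R and ω ∉ R, we have ω ∉ Q(∛92), so x^2 + x + 1 remains irreducible over Q(∛92) and [Q(∛92, ω) : Q(∛92)] = 2. By the tower law, [Q(∛92, ω) : Q] = 3 · 2 = 6. (In fact Q(∛92, ω) is the splitting field of x^3 - 92 over Q.)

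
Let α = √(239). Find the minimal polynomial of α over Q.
m_α(x) = x^2 - 239

α satisfies α^2 - 239 = 0, so x^2 - 239 annihilates α. Since d = 239 is squarefree and ≠ 1, it is not a perfect square in Q, so x^2 - 239 has no rational root and is therefore irreducible over Q (a degree-2 polynomial over a field is irreducible iff it has no root). Hence m_α(x) = x^2 - 239.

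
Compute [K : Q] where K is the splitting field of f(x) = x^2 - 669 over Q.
[K : Q] = 2

f(x) = x^2 - 669 factors as (x - √669)(x + √669). The splitting field is K = Q(√669). Since 669 is squarefree and > 1, it is not a perfect square, so x^2 - 669 is irreducible over Q and [Q(√669) : Q] = 2. Hence [K : Q] = 2.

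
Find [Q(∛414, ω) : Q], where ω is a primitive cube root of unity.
[Q(∛414, ω) : Q] = 6

[Q(∛414):Q] = 3 (min poly x^3 - 414, irreducible since 414 is not a perfect cube). [Q(ω):Q] = 2 (min poly x^2 + x + 1). Since Q(∛414) ⊂ R and ω ∉ R, we have ω ∉ Q(∛414), so x^2 + x + 1 remains irreducible over Q(∛414) and [Q(∛414, ω) : Q(∛414)] = 2. By the tower law, [Q(∛414, ω) : Q] = 3 · 2 = 6. (In fact Q(∛414, ω) is the splitting field of x^3 - 414 over Q.)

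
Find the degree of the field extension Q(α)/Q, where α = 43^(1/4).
[Q(α):Q] = 4

α is a root of x^4 - 43. By Eisenstein's criterion at the prime p = 43 (which divides the constant term 43 but p^2 = 1849 does not, since 43 is squarefree), x^4 - 43 is irreducible over Q. Hence [Q(α):Q] = 4.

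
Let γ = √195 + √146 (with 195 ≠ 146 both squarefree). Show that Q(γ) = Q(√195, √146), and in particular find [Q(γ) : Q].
[Q(γ) : Q] = 4 (equivalently, Q(γ) = Q(√195, √146))

Obviously Q(γ) ⊆ Q(√195, √146), and [Q(√195, √146):Q] = 4 (since 195, 146 are distinct squarefree integers > 1 with 28470 not a perfect square). To show equality we compute the minimal polynomial of γ. From γ = √195 + √146: γ^2 = 195 + 2√(28470) + 146 = 341 + 2√(28470), so γ^2 - 341 = 2√(28470); squaring, (γ^2 - 341)^2 = 4·28470, i.e. γ^4 - 682γ^2 + 116281 - 113880 = 0, i.e. γ^4 - 682γ^2 + 2401 = 0. So γ is a root of x^4 - 682x^2 + 2401. This polynomial is irreducible over Q: it has no rational root (each ±√195 ± √146 is irrational), and any factorization into two quadratics over Q would force √(28470) ∈ Q (pairing opposite roots) or √195, √146 ∈ Q (other pairings), all impossible. Hence [Q(γ):Q] = 4 = [Q(√195, √146):Q], so Q(γ) = Q(√195, √146).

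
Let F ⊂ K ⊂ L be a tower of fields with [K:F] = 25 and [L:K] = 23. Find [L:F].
[L:F] = 575

The tower law says that for any tower of field extensions F ⊂ K ⊂ L with finite degrees, [L:F] = [L:K] · [K:F]. Here this gives [L:F] = 23 · 25 = 575.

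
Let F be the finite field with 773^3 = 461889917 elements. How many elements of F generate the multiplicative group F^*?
There are φ(461889916) = 229747968 primitive elements

F_q^* is cyclic of order q - 1 = 461889916. A cyclic group of order m has exactly φ(m) generators. Here m = 461889916 = 2^2 · 193 · 598303, so the number of primitive elements is φ(461889916) = 229747968.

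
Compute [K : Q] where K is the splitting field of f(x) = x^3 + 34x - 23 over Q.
[K : Q] = 6

By the rational root test, any rational root of the monic integer polynomial f(x) = x^3 + 34x - 23 must be an integer dividing the constant term -23, i.e. one of ±{1, 23}. Evaluating: f(1) = 12, f(-1) = -58, f(23) = 12926, f(-23) = -12972; none is 0, so f has no rational root and is therefore irreducible over Q (a cubic with no linear factor over a field is irreducible). For an irreducible cubic, the Galois group is A_3 or S_3 according as the discriminant disc(f) = -4a^3 - 27b^2 = -4·(34)^3 - 27·(-23)^2 = -171499 is or is not a square in Q. Here disc(f) = -171499 is not a perfect square in Q, so the Galois group of f over Q is not contained in A_3 and must be all of S_3. The splitting field has degree |S_3| = 6 over Q, so [K : Q] = 6.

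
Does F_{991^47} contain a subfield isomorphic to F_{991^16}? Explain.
No: F_{991^16} is not a subfield of F_{991^47}

F_{p^m} embeds in F_{p^n} iff m | n. Here 16 ∤ 47 (since 47 = 2·16 + 15 with remainder 15 ≠ 0), so F_{991^16} is not a subfield of F_{991^47}. Equivalently: if it were, the tower law would give 16 = [F_{991^16}:F_991] dividing [F_{991^47}:F_991] = 47, contradiction.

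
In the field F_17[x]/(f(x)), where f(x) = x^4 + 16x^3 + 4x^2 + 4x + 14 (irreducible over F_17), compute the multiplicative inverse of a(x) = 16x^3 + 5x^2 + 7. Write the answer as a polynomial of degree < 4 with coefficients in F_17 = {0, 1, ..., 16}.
a(x)^(-1) ≡ x^3 + 15x^2 + 3x + 16 (mod f(x))

Since f is irreducible over F_17, F_17[x]/(f) is a field and a(x) ≠ 0 has an inverse. Apply the extended Euclidean algorithm to f(x) and a(x) in F_17[x]: f(x) = (16x + 13)·a(x) + (7x^2 + 11x + 8);  a(x) = (12x + 11)·(7x^2 + 11x + 8) + (4x + 4);  (7x^2 + 11x + 8) = (6x + 1)·(4x + 4) + (4). The last nonzero remainder is the constant 4 = gcd(f, a) in F_17. Back-substituting through the division chain expresses 4 = s(x)·a(x) + t(x)·f(x) with s(x) ≡ 4x^3 + 9x^2 + 12x + 13 (mod f), so (4x^3 + 9x^2 + 12x + 13)·a(x) ≡ 4 (mod f). Multiplying by 4^(-1) ≡ 13 in F_17 gives a(x)^(-1) ≡ 13·(4x^3 + 9x^2 + 12x + 13) ≡ x^3 + 15x^2 + 3x + 16 (mod f). Check: (16x^3 + 5x^2 + 7)·(x^3 + 15x^2 + 3x + 16) = 16x^6 + 7x^5 + 4x^4 + 6x^3 + 15x^2 + 4x + 10 ≡ 1 (mod x^4 + 16x^3 + 4x^2 + 4x + 14).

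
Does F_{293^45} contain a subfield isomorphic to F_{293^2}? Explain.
No: F_{293^2} is not a subfield of F_{293^45}

F_{p^m} embeds in F_{p^n} iff m | n. Here 2 ∤ 45 (since 45 = 22·2 + 1 with remainder 1 ≠ 0), so F_{293^2} is not a subfield of F_{293^45}. Equivalently: if it were, the tower law would give 2 = [F_{293^2}:F_293] dividing [F_{293^45}:F_293] = 45, contradiction.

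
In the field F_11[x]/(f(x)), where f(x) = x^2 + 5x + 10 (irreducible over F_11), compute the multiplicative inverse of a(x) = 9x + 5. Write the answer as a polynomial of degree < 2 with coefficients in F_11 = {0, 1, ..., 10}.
a(x)^(-1) ≡ 7x + 3 (mod f(x))

Since f is irreducible over F_11, F_11[x]/(f) is a field and a(x) ≠ 0 has an inverse. Apply the extended Euclidean algorithm to f(x) and a(x) in F_11[x]: f(x) = (5x + 10)·a(x) + (4). The last nonzero remainder is the constant 4 = gcd(f, a) in F_11. Back-substituting through the division chain expresses 4 = s(x)·a(x) + t(x)·f(x) with s(x) ≡ 6x + 1 (mod f), so (6x + 1)·a(x) ≡ 4 (mod f). Multiplying by 4^(-1) ≡ 3 in F_11 gives a(x)^(-1) ≡ 3·(6x + 1) ≡ 7x + 3 (mod f). Check: (9x + 5)·(7x + 3) = 8x^2 + 7x + 4 ≡ 1 (mod x^2 + 5x + 10).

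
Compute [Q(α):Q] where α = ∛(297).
[Q(α):Q] = 3

The minimal polynomial of α is x^3 - 297, irreducible over Q since 297 is not a perfect cube (so x^3 - 297 has no rational root). Hence [Q(α):Q] = deg(m_α) = 3.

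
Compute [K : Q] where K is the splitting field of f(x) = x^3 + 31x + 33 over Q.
[K : Q] = 6

By the rational root test, any rational root of the monic integer polynomial f(x) = x^3 + 31x + 33 must be an integer dividing the constant term 33, i.e. one of ±{1, 3, 11, 33}. Evaluating: f(1) = 65, f(-1) = 1, f(3) = 153, f(-3) = -87, f(11) = 1705, f(-11) = -1639, f(33) = 36993, f(-33) = -36927; none is 0, so f has no rational root and is therefore irreducible over Q (a cubic with no linear factor over a field is irreducible). For an irreducible cubic, the Galois group is A_3 or S_3 according as the discriminant disc(f) = -4a^3 - 27b^2 = -4·(31)^3 - 27·(33)^2 = -148567 is or is not a square in Q. Here disc(f) = -148567 is not a perfect square in Q, so the Galois group of f over Q is not contained in A_3 and must be all of S_3. The splitting field has degree |S_3| = 6 over Q, so [K : Q] = 6.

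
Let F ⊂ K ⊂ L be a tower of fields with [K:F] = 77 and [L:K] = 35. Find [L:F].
[L:F] = 2695

The tower law says that for any tower of field extensions F ⊂ K ⊂ L with finite degrees, [L:F] = [L:K] · [K:F]. Here this gives [L:F] = 35 · 77 = 2695.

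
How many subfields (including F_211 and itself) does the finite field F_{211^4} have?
F_{211^4} has 3 subfields

The subfields of F_{p^n} are exactly the fields F_{p^d} for d | n (each is the fixed field of the unique index-d subgroup of Gal(F_{p^n}/F_p) ≅ Z/nZ). The divisors of n = 4 are {1, 2, 4}, giving 3 subfields: F_{211^1}, F_{211^2}, F_{211^4}.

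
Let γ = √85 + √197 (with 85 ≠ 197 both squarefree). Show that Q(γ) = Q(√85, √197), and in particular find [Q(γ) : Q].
[Q(γ) : Q] = 4 (equivalently, Q(γ) = Q(√85, √197))

Obviously Q(γ) ⊆ Q(√85, √197), and [Q(√85, √197):Q] = 4 (since 85, 197 are distinct squarefree integers > 1 with 16745 not a perfect square). To show equality we compute the minimal polynomial of γ. From γ = √85 + √197: γ^2 = 85 + 2√(16745) + 197 = 282 + 2√(16745), so γ^2 - 282 = 2√(16745); squaring, (γ^2 - 282)^2 = 4·16745, i.e. γ^4 - 564γ^2 + 79524 - 66980 = 0, i.e. γ^4 - 564γ^2 + 12544 = 0. So γ is a root of x^4 - 564x^2 + 12544. This polynomial is irreducible over Q: it has no rational root (each ±√85 ± √197 is irrational), and any factorization into two quadratics over Q would force √(16745) ∈ Q (pairing opposite roots) or √85, √197 ∈ Q (other pairings), all impossible. Hence [Q(γ):Q] = 4 = [Q(√85, √197):Q], so Q(γ) = Q(√85, √197).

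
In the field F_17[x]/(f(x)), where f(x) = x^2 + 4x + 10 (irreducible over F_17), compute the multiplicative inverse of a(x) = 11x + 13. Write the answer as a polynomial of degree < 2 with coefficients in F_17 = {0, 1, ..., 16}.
a(x)^(-1) ≡ 5x + 11 (mod f(x))

Since f is irreducible over F_17, F_17[x]/(f) is a field and a(x) ≠ 0 has an inverse. Apply the extended Euclidean algorithm to f(x) and a(x) in F_17[x]: f(x) = (14x + 7)·a(x) + (4). The last nonzero remainder is the constant 4 = gcd(f, a) in F_17. Back-substituting through the division chain expresses 4 = s(x)·a(x) + t(x)·f(x) with s(x) ≡ 3x + 10 (mod f), so (3x + 10)·a(x) ≡ 4 (mod f). Multiplying by 4^(-1) ≡ 13 in F_17 gives a(x)^(-1) ≡ 13·(3x + 10) ≡ 5x + 11 (mod f). Check: (11x + 13)·(5x + 11) = 4x^2 + 16x + 7 ≡ 1 (mod x^2 + 4x + 10).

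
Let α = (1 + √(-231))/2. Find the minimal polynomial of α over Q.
m_α(x) = x^2 - x + 58

From 2α - 1 = √(-231), squaring gives (2α - 1)^2 = -231, i.e. 4α^2 - 4α + 1 = -231, so α^2 - α + (1 + 231)/4 = 0. Since -231 ≡ 1 (mod 4), (1 + 231)/4 = 58 ∈ Z. The polynomial x^2 - x + 58 has discriminant 1 - 4·(58) = -231, which is not a perfect square in Q (d = -231 is squarefree and ≠ 1), so x^2 - x + 58 is irreducible over Q. It is the minimal polynomial of α.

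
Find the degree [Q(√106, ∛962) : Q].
[Q(√106, ∛962) : Q] = 6

Let L = Q(√106, ∛962). Since Q(√106) ⊂ L and [Q(√106):Q] = 2, the tower law gives 2 | [L:Q]. Likewise Q(∛962) ⊂ L with [Q(∛962):Q] = 3 (because 962 is not a perfect cube), so 3 | [L:Q]. As gcd(2,3) = 1, [L:Q] is divisible by 6. Conversely L is generated over Q by √106 and ∛962, so [L:Q] ≤ 2·3 = 6. Therefore [Q(√106, ∛962) : Q] = 6.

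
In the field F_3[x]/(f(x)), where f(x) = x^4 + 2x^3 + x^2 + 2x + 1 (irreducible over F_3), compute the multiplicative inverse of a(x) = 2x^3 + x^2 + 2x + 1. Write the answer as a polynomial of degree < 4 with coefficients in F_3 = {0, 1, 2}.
a(x)^(-1) ≡ x (mod f(x))

Since f is irreducible over F_3, F_3[x]/(f) is a field and a(x) ≠ 0 has an inverse. Apply the extended Euclidean algorithm to f(x) and a(x) in F_3[x]: f(x) = (2x)·a(x) + (1). The last nonzero remainder is the constant 1 = gcd(f, a) in F_3. Back-substituting through the division chain expresses 1 = s(x)·a(x) + t(x)·f(x) with s(x) ≡ x (mod f), so a(x)^(-1) ≡ s(x) = x (mod f). Check: (2x^3 + x^2 + 2x + 1)·(x) = 2x^4 + x^3 + 2x^2 + x ≡ 1 (mod x^4 + 2x^3 + x^2 + 2x + 1).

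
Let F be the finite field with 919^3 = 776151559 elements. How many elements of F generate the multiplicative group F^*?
There are φ(776151558) = 181398528 primitive elements

F_q^* is cyclic of order q - 1 = 776151558. A cyclic group of order m has exactly φ(m) generators. Here m = 776151558 = 2 · 3^4 · 7 · 13 · 17 · 19 · 163, so the number of primitive elements is φ(776151558) = 181398528.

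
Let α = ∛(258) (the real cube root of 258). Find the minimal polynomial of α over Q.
m_α(x) = x^3 - 258

α satisfies α^3 = 258, so x^3 - 258 annihilates α. By the rational root test, a rational root p/q (in lowest terms) of x^3 - 258 would satisfy p^3 = 258 q^3, forcing q = 1 and p^3 = 258; but 258 is not a perfect cube, contradiction. A monic cubic over Q with no rational root is irreducible (any nontrivial factorization would include a linear factor). Hence x^3 - 258 is the minimal polynomial of α, and in particular [Q(α):Q] = 3.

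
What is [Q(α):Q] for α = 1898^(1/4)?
[Q(α):Q] = 4

α is a root of x^4 - 1898. By Eisenstein's criterion at the prime p = 2 (which divides the constant term 1898 but p^2 = 4 does not, since 1898 is squarefree), x^4 - 1898 is irreducible over Q. Hence [Q(α):Q] = 4.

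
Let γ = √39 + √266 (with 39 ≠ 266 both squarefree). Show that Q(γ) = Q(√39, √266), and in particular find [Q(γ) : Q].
[Q(γ) : Q] = 4 (equivalently, Q(γ) = Q(√39, √266))

Obviously Q(γ) ⊆ Q(√39, √266), and [Q(√39, √266):Q] = 4 (since 39, 266 are distinct squarefree integers > 1 with 10374 not a perfect square). To show equality we compute the minimal polynomial of γ. From γ = √39 + √266: γ^2 = 39 + 2√(10374) + 266 = 305 + 2√(10374), so γ^2 - 305 = 2√(10374); squaring, (γ^2 - 305)^2 = 4·10374, i.e. γ^4 - 610γ^2 + 93025 - 41496 = 0, i.e. γ^4 - 610γ^2 + 51529 = 0. So γ is a root of x^4 - 610x^2 + 51529. This polynomial is irreducible over Q: it has no rational root (each ±√39 ± √266 is irrational), and any factorization into two quadratics over Q would force √(10374) ∈ Q (pairing opposite roots) or √39, √266 ∈ Q (other pairings), all impossible. Hence [Q(γ):Q] = 4 = [Q(√39, √266):Q], so Q(γ) = Q(√39, √266).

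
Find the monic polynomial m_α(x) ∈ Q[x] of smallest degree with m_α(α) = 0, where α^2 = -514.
m_α(x) = x^2 + 514

α satisfies α^2 + 514 = 0, so x^2 + 514 annihilates α. Since d = -514 is squarefree and ≠ 1, it is not a perfect square in Q, so x^2 + 514 has no rational root and is therefore irreducible over Q (a degree-2 polynomial over a field is irreducible iff it has no root). Hence m_α(x) = x^2 + 514.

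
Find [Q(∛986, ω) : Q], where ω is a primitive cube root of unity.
[Q(∛986, ω) : Q] = 6

[Q(∛986):Q] = 3 (min poly x^3 - 986, irreducible since 986 is not a perfect cube). [Q(ω):Q] = 2 (min poly x^2 + x + 1). Since Q(∛986) ⊂ R and ω ∉ R, we have ω ∉ Q(∛986), so x^2 + x + 1 remains irreducible over Q(∛986) and [Q(∛986, ω) : Q(∛986)] = 2. By the tower law, [Q(∛986, ω) : Q] = 3 · 2 = 6. (In fact Q(∛986, ω) is the splitting field of x^3 - 986 over Q.)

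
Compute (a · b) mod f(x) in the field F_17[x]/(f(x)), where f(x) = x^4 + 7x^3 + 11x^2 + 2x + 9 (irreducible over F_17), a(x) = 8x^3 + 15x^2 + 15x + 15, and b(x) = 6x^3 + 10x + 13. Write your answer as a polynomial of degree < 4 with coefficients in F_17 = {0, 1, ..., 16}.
a · b ≡ 2x^3 + 4x^2 + x + 6 (mod f(x))

Multiply in F_17[x]: a(x)·b(x) = (8x^3 + 15x^2 + 15x + 15)·(6x^3 + 10x + 13) = 14x^6 + 5x^5 + 4x^3 + 5x^2 + 5x + 8. This has degree ≥ 4, so divide by f(x) over F_17: 14x^6 + 5x^5 + 4x^3 + 5x^2 + 5x + 8 = (14x^2 + 9x + 4)·(x^4 + 7x^3 + 11x^2 + 2x + 9) + (2x^3 + 4x^2 + x + 6). Hence a·b ≡ 2x^3 + 4x^2 + x + 6 (mod f). (F_17[x]/(f) is a field with 17^4 = 83521 elements since f is irreducible of degree 4.)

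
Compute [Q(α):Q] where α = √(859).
[Q(α):Q] = 2

[Q(α):Q] equals the degree of the minimal polynomial of α. Here α^2 = 859 and x^2 - 859 is irreducible (d = 859 is squarefree, ≠ 1, hence not a square), so deg(m_α) = 2. Thus [Q(α):Q] = 2.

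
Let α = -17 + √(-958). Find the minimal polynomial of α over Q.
m_α(x) = x^2 + 34x + 1247

From α + 17 = √(-958), squaring gives (α + 17)^2 = -958, i.e. α^2 + 34α + 289 = -958, so α^2 + 34α + 1247 = 0. The discriminant of x^2 + 34x + 1247 is (34)^2 - 4·(1247) = 1156 - 4988 = -3832, and 4·(-958) is not a perfect square in Q since -958 is squarefree and ≠ 1. Hence x^2 + 34x + 1247 is irreducible over Q and is the minimal polynomial of α.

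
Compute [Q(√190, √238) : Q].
[Q(√190, √238) : Q] = 4

[Q(√190):Q] = 2 (min poly x^2 - 190, irreducible since 190 is squarefree > 1). For the top step, suppose √238 ∈ Q(√190), say √238 = c + d√190 with c, d ∈ Q. Squaring: 238 = c^2 + 190d^2 + 2cd√190. Since √190 ∉ Q this forces 2cd = 0. If d = 0 then √238 = c ∈ Q, contradicting 238 squarefree > 1. If c = 0 then 238 = 190d^2, so 190·238 = (190d)^2 is a perfect square in Q — but 190·238 = 45220 is not a perfect square (since 190 and 238 are distinct squarefree integers). Contradiction. Hence √238 ∉ Q(√190), so x^2 - 238 stays irreducible over Q(√190) and [Q(√190, √238) : Q(√190)] = 2. By the tower law, [Q(√190, √238) : Q] = 2 · 2 = 4.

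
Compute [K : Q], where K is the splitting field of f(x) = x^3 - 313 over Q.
[K : Q] = 6

The roots of x^3 - 313 are ∛313, ω∛313, ω^2∛313 where ω = e^(2πi/3) is a primitive cube root of unity, so K = Q(∛313, ω). Now [Q(∛313):Q] = 3 (since 313 is not a perfect cube, x^3 - 313 is irreducible) and [Q(ω):Q] = 2. Both 2 and 3 divide [K:Q], and [K:Q] ≤ 3·2 = 6, so [K:Q] = 6. (Equivalently: Q(∛313) ⊂ R but ω ∉ R, so [K : Q(∛313)] = 2.)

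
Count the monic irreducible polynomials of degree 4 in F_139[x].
There are 93320430 monic irreducible polynomials of degree 4 over F_139

Each element of F_{139^4} that lies in no proper subfield is a root of exactly one monic irreducible of degree 4 over F_139, and each such polynomial has 4 distinct roots in F_{139^4}. By Möbius inversion the count is N_139(4) = (1/4) Σ_{d|4} μ(4/d) · 139^d = (1/4)(μ(4)·139^1 + μ(2)·139^2 + μ(1)·139^4) = 373281720/4 = 93320430.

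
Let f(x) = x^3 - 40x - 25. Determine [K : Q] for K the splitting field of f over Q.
[K : Q] = 6

By the rational root test, any rational root of the monic integer polynomial f(x) = x^3 - 40x - 25 must be an integer dividing the constant term -25, i.e. one of ±{1, 5, 25}. Evaluating: f(1) = -64, f(-1) = 14, f(5) = -100, f(-5) = 50, f(25) = 14600, f(-25) = -14650; none is 0, so f has no rational root and is therefore irreducible over Q (a cubic with no linear factor over a field is irreducible). For an irreducible cubic, the Galois group is A_3 or S_3 according as the discriminant disc(f) = -4a^3 - 27b^2 = -4·(-40)^3 - 27·(-25)^2 = 239125 is or is not a square in Q. Here disc(f) = 239125 is not a perfect square in Q, so the Galois group of f over Q is not contained in A_3 and must be all of S_3. The splitting field has degree |S_3| = 6 over Q, so [K : Q] = 6.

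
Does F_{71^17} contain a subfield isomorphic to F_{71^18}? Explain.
No: F_{71^18} is not a subfield of F_{71^17}

F_{p^m} embeds in F_{p^n} iff m | n. Here 18 ∤ 17 (since 17 = 0·18 + 17 with remainder 17 ≠ 0), so F_{71^18} is not a subfield of F_{71^17}. Equivalently: if it were, the tower law would give 18 = [F_{71^18}:F_71] dividing [F_{71^17}:F_71] = 17, contradiction.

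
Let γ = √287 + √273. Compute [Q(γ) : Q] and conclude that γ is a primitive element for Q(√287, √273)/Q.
[Q(γ) : Q] = 4 (equivalently, Q(γ) = Q(√287, √273))

Obviously Q(γ) ⊆ Q(√287, √273), and [Q(√287, √273):Q] = 4 (since 287, 273 are distinct squarefree integers > 1 with 78351 not a perfect square). To show equality we compute the minimal polynomial of γ. From γ = √287 + √273: γ^2 = 287 + 2√(78351) + 273 = 560 + 2√(78351), so γ^2 - 560 = 2√(78351); squaring, (γ^2 - 560)^2 = 4·78351, i.e. γ^4 - 1120γ^2 + 313600 - 313404 = 0, i.e. γ^4 - 1120γ^2 + 196 = 0. So γ is a root of x^4 - 1120x^2 + 196. This polynomial is irreducible over Q: it has no rational root (each ±√287 ± √273 is irrational), and any factorization into two quadratics over Q would force √(78351) ∈ Q (pairing opposite roots) or √287, √273 ∈ Q (other pairings), all impossible. Hence [Q(γ):Q] = 4 = [Q(√287, √273):Q], so Q(γ) = Q(√287, √273).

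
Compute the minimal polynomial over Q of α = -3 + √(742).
m_α(x) = x^2 + 6x - 733

From α + 3 = √(742), squaring gives (α + 3)^2 = 742, i.e. α^2 + 6α + 9 = 742, so α^2 + 6α - 733 = 0. The discriminant of x^2 + 6x - 733 is (6)^2 - 4·(-733) = 36 + 2932 = 2968, and 4·(742) is not a perfect square in Q since 742 is squarefree and ≠ 1. Hence x^2 + 6x - 733 is irreducible over Q and is the minimal polynomial of α.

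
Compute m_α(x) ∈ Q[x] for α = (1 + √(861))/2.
m_α(x) = x^2 - x - 215

From 2α - 1 = √(861), squaring gives (2α - 1)^2 = 861, i.e. 4α^2 - 4α + 1 = 861, so α^2 - α + (1 - 861)/4 = 0. Since 861 ≡ 1 (mod 4), (1 - 861)/4 = -215 ∈ Z. The polynomial x^2 - x - 215 has discriminant 1 - 4·(-215) = 861, which is not a perfect square in Q (d = 861 is squarefree and ≠ 1), so x^2 - x - 215 is irreducible over Q. It is the minimal polynomial of α.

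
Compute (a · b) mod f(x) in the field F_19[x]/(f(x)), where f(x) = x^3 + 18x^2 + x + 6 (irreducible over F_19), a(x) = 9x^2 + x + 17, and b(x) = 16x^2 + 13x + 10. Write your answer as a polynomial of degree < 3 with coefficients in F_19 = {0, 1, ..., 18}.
a · b ≡ 14x^2 + 2x + 9 (mod f(x))

Multiply in F_19[x]: a(x)·b(x) = (9x^2 + x + 17)·(16x^2 + 13x + 10) = 11x^4 + 14x^2 + 3x + 18. This has degree ≥ 3, so divide by f(x) over F_19: 11x^4 + 14x^2 + 3x + 18 = (11x + 11)·(x^3 + 18x^2 + x + 6) + (14x^2 + 2x + 9). Hence a·b ≡ 14x^2 + 2x + 9 (mod f). (F_19[x]/(f) is a field with 19^3 = 6859 elements since f is irreducible of degree 3.)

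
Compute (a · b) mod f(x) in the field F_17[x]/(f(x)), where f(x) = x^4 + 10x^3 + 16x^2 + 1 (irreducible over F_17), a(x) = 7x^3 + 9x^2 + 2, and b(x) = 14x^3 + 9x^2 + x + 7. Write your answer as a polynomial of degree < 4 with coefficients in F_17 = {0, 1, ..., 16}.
a · b ≡ 3x^3 + 4x^2 + 11x + 10 (mod f(x))

Multiply in F_17[x]: a(x)·b(x) = (7x^3 + 9x^2 + 2)·(14x^3 + 9x^2 + x + 7) = 13x^6 + 2x^5 + 3x^4 + x^3 + 13x^2 + 2x + 14. This has degree ≥ 4, so divide by f(x) over F_17: 13x^6 + 2x^5 + 3x^4 + x^3 + 13x^2 + 2x + 14 = (13x^2 + 8x + 4)·(x^4 + 10x^3 + 16x^2 + 1) + (3x^3 + 4x^2 + 11x + 10). Hence a·b ≡ 3x^3 + 4x^2 + 11x + 10 (mod f). (F_17[x]/(f) is a field with 17^4 = 83521 elements since f is irreducible of degree 4.)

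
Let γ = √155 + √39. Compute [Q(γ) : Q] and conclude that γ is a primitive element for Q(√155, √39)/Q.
[Q(γ) : Q] = 4 (equivalently, Q(γ) = Q(√155, √39))

Obviously Q(γ) ⊆ Q(√155, √39), and [Q(√155, √39):Q] = 4 (since 155, 39 are distinct squarefree integers > 1 with 6045 not a perfect square). To show equality we compute the minimal polynomial of γ. From γ = √155 + √39: γ^2 = 155 + 2√(6045) + 39 = 194 + 2√(6045), so γ^2 - 194 = 2√(6045); squaring, (γ^2 - 194)^2 = 4·6045, i.e. γ^4 - 388γ^2 + 37636 - 24180 = 0, i.e. γ^4 - 388γ^2 + 13456 = 0. So γ is a root of x^4 - 388x^2 + 13456. This polynomial is irreducible over Q: it has no rational root (each ±√155 ± √39 is irrational), and any factorization into two quadratics over Q would force √(6045) ∈ Q (pairing opposite roots) or √155, √39 ∈ Q (other pairings), all impossible. Hence [Q(γ):Q] = 4 = [Q(√155, √39):Q], so Q(γ) = Q(√155, √39).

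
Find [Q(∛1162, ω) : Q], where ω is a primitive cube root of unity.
[Q(∛1162, ω) : Q] = 6

[Q(∛1162):Q] = 3 (min poly x^3 - 1162, irreducible since 1162 is not a perfect cube). [Q(ω):Q] = 2 (min poly x^2 + x + 1). Since Q(∛1162) ⊂ R and ω ∉ R, we have ω ∉ Q(∛1162), so x^2 + x + 1 remains irreducible over Q(∛1162) and [Q(∛1162, ω) : Q(∛1162)] = 2. By the tower law, [Q(∛1162, ω) : Q] = 3 · 2 = 6. (In fact Q(∛1162, ω) is the splitting field of x^3 - 1162 over Q.)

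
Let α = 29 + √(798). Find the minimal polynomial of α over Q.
m_α(x) = x^2 - 58x + 43

From α - 29 = √(798), squaring gives (α - 29)^2 = 798, i.e. α^2 - 58α + 841 = 798, so α^2 - 58α + 43 = 0. The discriminant of x^2 - 58x + 43 is (-58)^2 - 4·(43) = 3364 - 172 = 3192, and 4·(798) is not a perfect square in Q since 798 is squarefree and ≠ 1. Hence x^2 - 58x + 43 is irreducible over Q and is the minimal polynomial of α.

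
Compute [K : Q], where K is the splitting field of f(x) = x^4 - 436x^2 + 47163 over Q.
[K : Q] = 4

Solving the quadratic in x^2: x^2 = (436 ± √(436^2 - 4·47163))/2 = (436 ± √1444)/2 = (436 ± 38)/2, giving x^2 = 199 or x^2 = 237. So f(x) = (x^2 - 199)(x^2 - 237) and the roots of f are ±√199, ±√237. Hence the splitting field is K = Q(√199, √237). Since 199 and 237 are distinct squarefree integers > 1, their product 47163 is not a perfect square, so √237 ∉ Q(√199). By the tower law [K:Q] = [Q(√199,√237):Q(√199)] · [Q(√199):Q] = 2 · 2 = 4.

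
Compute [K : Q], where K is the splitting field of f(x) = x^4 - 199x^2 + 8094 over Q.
[K : Q] = 4

Solving the quadratic in x^2: x^2 = (199 ± √(199^2 - 4·8094))/2 = (199 ± √7225)/2 = (199 ± 85)/2, giving x^2 = 142 or x^2 = 57. So f(x) = (x^2 - 142)(x^2 - 57) and the roots of f are ±√142, ±√57. Hence the splitting field is K = Q(√142, √57). Since 142 and 57 are distinct squarefree integers > 1, their product 8094 is not a perfect square, so √57 ∉ Q(√142). By the tower law [K:Q] = [Q(√142,√57):Q(√142)] · [Q(√142):Q] = 2 · 2 = 4.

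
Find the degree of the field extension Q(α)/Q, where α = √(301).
[Q(α):Q] = 2

[Q(α):Q] equals the degree of the minimal polynomial of α. Here α^2 = 301 and x^2 - 301 is irreducible (d = 301 is squarefree, ≠ 1, hence not a square), so deg(m_α) = 2. Thus [Q(α):Q] = 2.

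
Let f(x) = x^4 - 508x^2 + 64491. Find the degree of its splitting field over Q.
[K : Q] = 4

Solving the quadratic in x^2: x^2 = (508 ± √(508^2 - 4·64491))/2 = (508 ± √100)/2 = (508 ± 10)/2, giving x^2 = 259 or x^2 = 249. So f(x) = (x^2 - 259)(x^2 - 249) and the roots of f are ±√259, ±√249. Hence the splitting field is K = Q(√259, √249). Since 259 and 249 are distinct squarefree integers > 1, their product 64491 is not a perfect square, so √249 ∉ Q(√259). By the tower law [K:Q] = [Q(√259,√249):Q(√259)] · [Q(√259):Q] = 2 · 2 = 4.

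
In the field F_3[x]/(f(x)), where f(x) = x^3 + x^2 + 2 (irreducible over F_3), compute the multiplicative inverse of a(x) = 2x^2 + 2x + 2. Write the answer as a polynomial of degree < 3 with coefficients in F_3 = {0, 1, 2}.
a(x)^(-1) ≡ x^2 + 2 (mod f(x))

Since f is irreducible over F_3, F_3[x]/(f) is a field and a(x) ≠ 0 has an inverse. Apply the extended Euclidean algorithm to f(x) and a(x) in F_3[x]: f(x) = (2x)·a(x) + (2x + 2);  a(x) = (x)·(2x + 2) + (2). The last nonzero remainder is the constant 2 = gcd(f, a) in F_3. Back-substituting through the division chain expresses 2 = s(x)·a(x) + t(x)·f(x) with s(x) ≡ 2x^2 + 1 (mod f), so (2x^2 + 1)·a(x) ≡ 2 (mod f). Multiplying by 2^(-1) ≡ 2 in F_3 gives a(x)^(-1) ≡ 2·(2x^2 + 1) ≡ x^2 + 2 (mod f). Check: (2x^2 + 2x + 2)·(x^2 + 2) = 2x^4 + 2x^3 + x + 1 ≡ 1 (mod x^3 + x^2 + 2).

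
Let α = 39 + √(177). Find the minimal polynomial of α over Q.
m_α(x) = x^2 - 78x + 1344

From α - 39 = √(177), squaring gives (α - 39)^2 = 177, i.e. α^2 - 78α + 1521 = 177, so α^2 - 78α + 1344 = 0. The discriminant of x^2 - 78x + 1344 is (-78)^2 - 4·(1344) = 6084 - 5376 = 708, and 4·(177) is not a perfect square in Q since 177 is squarefree and ≠ 1. Hence x^2 - 78x + 1344 is irreducible over Q and is the minimal polynomial of α.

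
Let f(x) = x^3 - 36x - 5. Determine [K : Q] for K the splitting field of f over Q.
[K : Q] = 6

By the rational root test, any rational root of the monic integer polynomial f(x) = x^3 - 36x - 5 must be an integer dividing the constant term -5, i.e. one of ±{1, 5}. Evaluating: f(1) = -40, f(-1) = 30, f(5) = -60, f(-5) = 50; none is 0, so f has no rational root and is therefore irreducible over Q (a cubic with no linear factor over a field is irreducible). For an irreducible cubic, the Galois group is A_3 or S_3 according as the discriminant disc(f) = -4a^3 - 27b^2 = -4·(-36)^3 - 27·(-5)^2 = 185949 is or is not a square in Q. Here disc(f) = 185949 is not a perfect square in Q, so the Galois group of f over Q is not contained in A_3 and must be all of S_3. The splitting field has degree |S_3| = 6 over Q, so [K : Q] = 6.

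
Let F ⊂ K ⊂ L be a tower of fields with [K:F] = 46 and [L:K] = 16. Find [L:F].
[L:F] = 736

The tower law says that for any tower of field extensions F ⊂ K ⊂ L with finite degrees, [L:F] = [L:K] · [K:F]. Here this gives [L:F] = 16 · 46 = 736.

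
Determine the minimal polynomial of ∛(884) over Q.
m_α(x) = x^3 - 884

α satisfies α^3 = 884, so x^3 - 884 annihilates α. By the rational root test, a rational root p/q (in lowest terms) of x^3 - 884 would satisfy p^3 = 884 q^3, forcing q = 1 and p^3 = 884; but 884 is not a perfect cube, contradiction. A monic cubic over Q with no rational root is irreducible (any nontrivial factorization would include a linear factor). Hence x^3 - 884 is the minimal polynomial of α, and in particular [Q(α):Q] = 3.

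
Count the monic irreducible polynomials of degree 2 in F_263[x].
There are 34453 monic irreducible polynomials of degree 2 over F_263

Each element of F_{263^2} that lies in no proper subfield is a root of exactly one monic irreducible of degree 2 over F_263, and each such polynomial has 2 distinct roots in F_{263^2}. By Möbius inversion the count is N_263(2) = (1/2) Σ_{d|2} μ(2/d) · 263^d = (1/2)(μ(2)·263^1 + μ(1)·263^2) = 68906/2 = 34453.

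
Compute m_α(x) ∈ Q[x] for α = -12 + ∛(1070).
m_α(x) = x^3 + 36x^2 + 432x + 658

Set β = α + 12 = ∛(1070), so β^3 = 1070. Then (α + 12)^3 - 1070 = 0, i.e. α is a root of g(x) = (x + 12)^3 - 1070 = x^3 + 36x^2 + 432x + 658. Since g(x) = h(x + 12) where h(x) = x^3 - 1070, and h is irreducible over Q (because 1070 is not a perfect cube, so h has no rational root, and a monic cubic with no rational root is irreducible), g is also irreducible (irreducibility is preserved under the substitution x → x + 12). Hence m_α(x) = x^3 + 36x^2 + 432x + 658.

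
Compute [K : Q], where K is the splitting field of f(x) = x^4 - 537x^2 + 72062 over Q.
[K : Q] = 4

Solving the quadratic in x^2: x^2 = (537 ± √(537^2 - 4·72062))/2 = (537 ± √121)/2 = (537 ± 11)/2, giving x^2 = 263 or x^2 = 274. So f(x) = (x^2 - 263)(x^2 - 274) and the roots of f are ±√263, ±√274. Hence the splitting field is K = Q(√263, √274). Since 263 and 274 are distinct squarefree integers > 1, their product 72062 is not a perfect square, so √274 ∉ Q(√263). By the tower law [K:Q] = [Q(√263,√274):Q(√263)] · [Q(√263):Q] = 2 · 2 = 4.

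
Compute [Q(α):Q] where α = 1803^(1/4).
[Q(α):Q] = 4

α is a root of x^4 - 1803. By Eisenstein's criterion at the prime p = 3 (which divides the constant term 1803 but p^2 = 9 does not, since 1803 is squarefree), x^4 - 1803 is irreducible over Q. Hence [Q(α):Q] = 4.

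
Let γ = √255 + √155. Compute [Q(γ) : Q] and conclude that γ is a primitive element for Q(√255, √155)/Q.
[Q(γ) : Q] = 4 (equivalently, Q(γ) = Q(√255, √155))

Obviously Q(γ) ⊆ Q(√255, √155), and [Q(√255, √155):Q] = 4 (since 255, 155 are distinct squarefree integers > 1 with 39525 not a perfect square). To show equality we compute the minimal polynomial of γ. From γ = √255 + √155: γ^2 = 255 + 2√(39525) + 155 = 410 + 2√(39525), so γ^2 - 410 = 2√(39525); squaring, (γ^2 - 410)^2 = 4·39525, i.e. γ^4 - 820γ^2 + 168100 - 158100 = 0, i.e. γ^4 - 820γ^2 + 10000 = 0. So γ is a root of x^4 - 820x^2 + 10000. This polynomial is irreducible over Q: it has no rational root (each ±√255 ± √155 is irrational), and any factorization into two quadratics over Q would force √(39525) ∈ Q (pairing opposite roots) or √255, √155 ∈ Q (other pairings), all impossible. Hence [Q(γ):Q] = 4 = [Q(√255, √155):Q], so Q(γ) = Q(√255, √155).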